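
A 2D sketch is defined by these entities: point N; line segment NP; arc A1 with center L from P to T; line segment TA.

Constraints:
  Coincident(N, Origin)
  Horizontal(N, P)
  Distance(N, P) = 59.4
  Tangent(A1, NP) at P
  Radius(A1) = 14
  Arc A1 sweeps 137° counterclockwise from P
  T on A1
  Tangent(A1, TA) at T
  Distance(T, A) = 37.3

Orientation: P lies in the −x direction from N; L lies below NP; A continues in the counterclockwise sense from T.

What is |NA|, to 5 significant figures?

64.839

N is at the origin; NP is horizontal with |NP| = 59.4 and P on the −x side, so P = (-59.400, 0.0000). The tangent condition forces LP to be normal to NP, so L = P + (0, -14) = (-59.400, -14.000). On A1, P sits at bearing 90° from L; a 137° counterclockwise sweep puts T at bearing 227°, so T = L + 14.0·(cos 227°, sin 227°) = (-68.948, -24.239). Since A1 is tangent to TA there, LT ⟂ TA, so TA runs along (−sin 227°, cos 227°); with |TA| = 37.3, A = (-41.668, -49.677). Then |NA| = |A − N| = 64.839.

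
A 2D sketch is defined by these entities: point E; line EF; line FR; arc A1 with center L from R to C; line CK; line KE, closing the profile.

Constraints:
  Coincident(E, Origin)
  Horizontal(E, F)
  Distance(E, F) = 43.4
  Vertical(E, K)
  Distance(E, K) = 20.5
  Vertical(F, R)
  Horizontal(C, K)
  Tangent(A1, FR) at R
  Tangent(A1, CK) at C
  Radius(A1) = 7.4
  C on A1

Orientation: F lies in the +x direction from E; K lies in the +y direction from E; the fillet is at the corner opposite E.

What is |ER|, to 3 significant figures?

45.3

E is at the origin; E and F share the same y with |EF| = 43.4 and F on the +x side, so F = (43.4, 0.00). EK is vertical with |EK| = 20.5 and K on the +y side, so K = (0.00, 20.5). The virtual corner opposite E is at (43.4, 20.5). A1 meets FR tangentially, so LR is at right angles to FR and tangency of A1 to CK means the radius LC is perpendicular to CK, with radius 7.4, so the center L sits 7.4 in from both sides at L = (36.0, 13.1). That places the tangent points at R = (43.4, 13.1) on FR and C = (36.0, 20.5) on CK. Then |ER| = |R − E| = 45.3.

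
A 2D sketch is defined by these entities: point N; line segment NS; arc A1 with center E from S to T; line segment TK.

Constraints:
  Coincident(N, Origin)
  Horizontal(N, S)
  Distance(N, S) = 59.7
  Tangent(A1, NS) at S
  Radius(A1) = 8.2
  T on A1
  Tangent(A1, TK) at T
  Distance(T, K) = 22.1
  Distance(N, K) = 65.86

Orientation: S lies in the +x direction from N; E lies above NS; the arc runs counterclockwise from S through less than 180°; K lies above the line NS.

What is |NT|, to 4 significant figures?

68.13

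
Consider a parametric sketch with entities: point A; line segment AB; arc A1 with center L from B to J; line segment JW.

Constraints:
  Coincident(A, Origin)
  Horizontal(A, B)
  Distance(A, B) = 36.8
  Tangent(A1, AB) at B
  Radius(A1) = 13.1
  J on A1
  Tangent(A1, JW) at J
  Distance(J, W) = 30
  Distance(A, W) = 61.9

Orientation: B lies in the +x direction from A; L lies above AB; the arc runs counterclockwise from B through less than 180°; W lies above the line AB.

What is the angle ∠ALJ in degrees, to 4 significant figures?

174.7°

Checks: |LJ| = 13.10 ✓; ∠(LJ, JW) = 90.00° ✓; |JW| = 30.00 ✓; |AW| = 61.90 ✓.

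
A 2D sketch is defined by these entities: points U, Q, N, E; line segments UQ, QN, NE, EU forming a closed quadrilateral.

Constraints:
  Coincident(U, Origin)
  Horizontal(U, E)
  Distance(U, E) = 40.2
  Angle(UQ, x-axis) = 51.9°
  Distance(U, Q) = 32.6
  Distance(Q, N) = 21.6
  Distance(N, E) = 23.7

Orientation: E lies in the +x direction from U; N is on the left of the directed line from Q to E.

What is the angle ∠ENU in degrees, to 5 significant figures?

56.945°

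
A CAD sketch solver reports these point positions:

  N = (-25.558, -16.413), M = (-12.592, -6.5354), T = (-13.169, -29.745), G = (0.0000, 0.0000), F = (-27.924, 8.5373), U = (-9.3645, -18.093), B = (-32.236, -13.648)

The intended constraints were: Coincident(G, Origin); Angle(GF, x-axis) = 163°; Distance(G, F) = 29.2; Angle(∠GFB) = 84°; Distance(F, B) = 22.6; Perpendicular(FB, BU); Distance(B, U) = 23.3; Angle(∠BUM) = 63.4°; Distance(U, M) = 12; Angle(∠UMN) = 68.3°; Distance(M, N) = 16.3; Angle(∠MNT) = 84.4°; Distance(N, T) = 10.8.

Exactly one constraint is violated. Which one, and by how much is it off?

Distance(N, T) = 10.8 — off by 7.40.

G = (0.00, 0.00) ✓; GF at 163.0° ✓; |GF| = 29.20 ✓; ∠GFB = 84.00° ✓; |FB| = 22.60 ✓; ∠(FB, BU) = 90.00° ✓; |BU| = 23.30 ✓; ∠BUM = 63.40° ✓; |UM| = 12.00 ✓; ∠UMN = 68.30° ✓; |MN| = 16.30 ✓; ∠MNT = 84.40° ✓; |NT| = 18.20 ✗.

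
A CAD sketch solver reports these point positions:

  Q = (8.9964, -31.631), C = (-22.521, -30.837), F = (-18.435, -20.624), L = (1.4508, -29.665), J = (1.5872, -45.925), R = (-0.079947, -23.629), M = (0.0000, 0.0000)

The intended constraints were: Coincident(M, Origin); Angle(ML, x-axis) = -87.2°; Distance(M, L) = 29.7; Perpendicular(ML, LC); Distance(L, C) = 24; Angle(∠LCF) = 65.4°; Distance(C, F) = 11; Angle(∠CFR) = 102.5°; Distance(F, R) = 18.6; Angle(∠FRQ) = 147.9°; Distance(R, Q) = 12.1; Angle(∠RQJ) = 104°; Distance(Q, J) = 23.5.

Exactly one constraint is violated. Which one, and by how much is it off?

Distance(Q, J) = 23.5 — off by 7.40.

M = (0.00, 0.00) ✓; ML at -87.20° ✓; |ML| = 29.70 ✓; ∠(ML, LC) = 90.00° ✓; |LC| = 24.00 ✓; ∠LCF = 65.40° ✓; |CF| = 11.00 ✓; ∠CFR = 102.5° ✓; |FR| = 18.60 ✓; ∠FRQ = 147.9° ✓; |RQ| = 12.10 ✓; ∠RQJ = 104.0° ✓; |QJ| = 16.10 ✗.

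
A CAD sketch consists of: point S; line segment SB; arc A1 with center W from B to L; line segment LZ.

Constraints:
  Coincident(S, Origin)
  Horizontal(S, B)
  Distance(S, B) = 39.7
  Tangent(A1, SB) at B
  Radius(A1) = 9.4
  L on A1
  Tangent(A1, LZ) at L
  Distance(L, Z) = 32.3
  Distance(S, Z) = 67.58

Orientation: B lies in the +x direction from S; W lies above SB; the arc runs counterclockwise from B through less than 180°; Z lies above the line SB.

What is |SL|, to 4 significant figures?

49.54

Checks: |WL| = 9.400 ✓; ∠(WL, LZ) = 90.00° ✓; |LZ| = 32.30 ✓; |SZ| = 67.58 ✓.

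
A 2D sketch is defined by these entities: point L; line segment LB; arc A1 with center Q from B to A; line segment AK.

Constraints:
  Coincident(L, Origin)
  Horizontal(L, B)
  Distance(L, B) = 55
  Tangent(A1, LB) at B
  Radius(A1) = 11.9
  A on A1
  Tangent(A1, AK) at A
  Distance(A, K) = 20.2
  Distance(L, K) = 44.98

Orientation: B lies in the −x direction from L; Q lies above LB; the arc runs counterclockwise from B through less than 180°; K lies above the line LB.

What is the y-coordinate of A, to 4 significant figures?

7.515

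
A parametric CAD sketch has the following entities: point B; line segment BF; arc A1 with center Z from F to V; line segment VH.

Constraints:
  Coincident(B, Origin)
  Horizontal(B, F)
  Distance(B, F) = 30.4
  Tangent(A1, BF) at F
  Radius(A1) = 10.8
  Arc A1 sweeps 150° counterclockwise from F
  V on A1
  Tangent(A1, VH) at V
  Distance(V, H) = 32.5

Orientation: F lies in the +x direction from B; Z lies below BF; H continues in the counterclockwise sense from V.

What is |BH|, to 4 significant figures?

64.42

B is at the origin; B and F share the same y with |BF| = 30.4 and F on the +x side, so F = (30.40, 0.000). Tangency of A1 to BF means the radius ZF is perpendicular to BF, so Z = F + (0, -10.8) = (30.40, -10.80). On A1, F sits at bearing 90° from Z; a 150° counterclockwise sweep puts V at bearing 240°, so V = Z + 10.8·(cos 240°, sin 240°) = (25.00, -20.15). A1 meets VH tangentially, so ZV is at right angles to VH, so VH runs along (−sin 240°, cos 240°); with |VH| = 32.5, H = (53.15, -36.40). Then |BH| = |H − B| = 64.42.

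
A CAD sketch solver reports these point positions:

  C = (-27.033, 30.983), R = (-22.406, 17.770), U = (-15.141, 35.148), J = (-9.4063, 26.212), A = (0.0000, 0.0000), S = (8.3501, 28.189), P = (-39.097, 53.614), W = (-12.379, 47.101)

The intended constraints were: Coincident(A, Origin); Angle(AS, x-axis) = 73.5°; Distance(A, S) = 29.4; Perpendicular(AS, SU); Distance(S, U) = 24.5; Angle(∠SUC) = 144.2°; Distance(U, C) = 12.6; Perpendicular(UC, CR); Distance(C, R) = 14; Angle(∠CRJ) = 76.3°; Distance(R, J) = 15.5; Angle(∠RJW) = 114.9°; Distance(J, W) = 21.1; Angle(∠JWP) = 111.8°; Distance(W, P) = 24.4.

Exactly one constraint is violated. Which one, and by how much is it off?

Distance(W, P) = 24.4 — off by 3.10.

A = (0.00, 0.00) ✓; AS at 73.50° ✓; |AS| = 29.40 ✓; ∠(AS, SU) = 90.00° ✓; |SU| = 24.50 ✓; ∠SUC = 144.2° ✓; |UC| = 12.60 ✓; ∠(UC, CR) = 90.00° ✓; |CR| = 14.00 ✓; ∠CRJ = 76.30° ✓; |RJ| = 15.50 ✓; ∠RJW = 114.9° ✓; |JW| = 21.10 ✓; ∠JWP = 111.8° ✓; |WP| = 27.50 ✗.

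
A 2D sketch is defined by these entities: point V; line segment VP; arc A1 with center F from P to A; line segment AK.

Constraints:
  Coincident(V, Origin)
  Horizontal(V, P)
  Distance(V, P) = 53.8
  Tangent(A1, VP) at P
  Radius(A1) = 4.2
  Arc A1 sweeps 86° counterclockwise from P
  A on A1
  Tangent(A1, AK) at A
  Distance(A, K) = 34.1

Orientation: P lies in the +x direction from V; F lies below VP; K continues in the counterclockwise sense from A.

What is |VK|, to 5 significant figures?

60.573

V is at the origin; VP is horizontal with |VP| = 53.8 and P on the +x side, so P = (53.800, 0.0000). Since A1 is tangent to VP there, FP ⟂ VP, so F = P + (0, -4.2) = (53.800, -4.2000). On A1, P sits at bearing 90° from F; an 86° counterclockwise sweep puts A at bearing 176°, so A = F + 4.2·(cos 176°, sin 176°) = (49.610, -3.9070). The tangent condition forces FA to be normal to AK, so AK runs along (−sin 176°, cos 176°); with |AK| = 34.1, K = (47.232, -37.924). Then |VK| = |K − V| = 60.573.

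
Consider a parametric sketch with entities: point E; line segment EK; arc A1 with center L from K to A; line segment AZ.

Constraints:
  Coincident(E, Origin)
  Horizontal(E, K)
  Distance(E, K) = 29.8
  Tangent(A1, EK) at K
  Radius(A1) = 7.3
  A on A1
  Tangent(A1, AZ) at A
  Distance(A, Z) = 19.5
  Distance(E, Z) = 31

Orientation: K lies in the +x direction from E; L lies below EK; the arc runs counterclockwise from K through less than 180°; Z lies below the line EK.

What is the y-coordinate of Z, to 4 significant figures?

-24.83

E is at the origin; EK is horizontal with |EK| = 29.8 and K on the +x side, so K = (29.80, 0.000). A1 meets EK tangentially, so LK is at right angles to EK, so L = K + (0, -7.3) = (29.80, -7.300). Since LA ⟂ AZ (tangency), |LZ| = √(7.3² + 19.5²) = 20.82 regardless of where A sits on A1. So Z lies on both circle(E, 31.0) and circle(L, 20.82); the below-EK intersection is Z = (18.56, -24.83). A is the foot of the tangent from Z: A = (22.66, -5.765).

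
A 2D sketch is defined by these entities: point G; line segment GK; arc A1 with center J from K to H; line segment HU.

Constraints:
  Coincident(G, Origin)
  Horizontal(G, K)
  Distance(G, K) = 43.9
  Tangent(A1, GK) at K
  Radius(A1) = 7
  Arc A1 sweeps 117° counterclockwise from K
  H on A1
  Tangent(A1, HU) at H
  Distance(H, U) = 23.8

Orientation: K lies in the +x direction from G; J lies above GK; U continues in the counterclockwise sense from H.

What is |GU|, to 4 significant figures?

50.32

G is at the origin; G and K share the same y with |GK| = 43.9 and K on the +x side, so K = (43.90, 0.000). The tangent condition forces JK to be normal to GK, so J = K + (0, 7) = (43.90, 7.000). On A1, K sits at bearing -90° from J; a 117° counterclockwise sweep puts H at bearing 27°, so H = J + 7.0·(cos 27°, sin 27°) = (50.14, 10.18). Tangency of A1 to HU means the radius JH is perpendicular to HU, so HU runs along (−sin 27°, cos 27°); with |HU| = 23.8, U = (39.33, 31.38). Then |GU| = |U − G| = 50.32.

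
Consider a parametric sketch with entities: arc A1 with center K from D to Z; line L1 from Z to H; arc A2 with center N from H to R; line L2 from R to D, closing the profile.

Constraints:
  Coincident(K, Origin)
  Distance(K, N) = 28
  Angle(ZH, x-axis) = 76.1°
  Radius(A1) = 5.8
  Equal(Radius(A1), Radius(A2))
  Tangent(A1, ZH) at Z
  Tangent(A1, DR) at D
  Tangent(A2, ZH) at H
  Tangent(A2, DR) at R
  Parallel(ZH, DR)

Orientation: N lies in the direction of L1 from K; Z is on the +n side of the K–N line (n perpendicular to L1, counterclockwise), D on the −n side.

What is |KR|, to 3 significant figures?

28.6

The slot axis is L1's direction at 76.1°, so u = (cos 76.1°, sin 76.1°) = (0.240, 0.971) and n = (−sin 76.1°, cos 76.1°) = (-0.971, 0.240). K is at the origin and N lies 28.0 along u from K, so N = 28.0·u = (6.73, 27.2). Tangency of A1 to both parallel lines with radius 5.8 puts Z and D at K ± 5.8·n: Z = (-5.63, 1.39), D = (5.63, -1.39). Equal radii place H and R the same way about N: H = N + 5.8·n = (1.10, 28.6), R = N − 5.8·n = (12.4, 25.8). Then |KR| = |R − K| = 28.6.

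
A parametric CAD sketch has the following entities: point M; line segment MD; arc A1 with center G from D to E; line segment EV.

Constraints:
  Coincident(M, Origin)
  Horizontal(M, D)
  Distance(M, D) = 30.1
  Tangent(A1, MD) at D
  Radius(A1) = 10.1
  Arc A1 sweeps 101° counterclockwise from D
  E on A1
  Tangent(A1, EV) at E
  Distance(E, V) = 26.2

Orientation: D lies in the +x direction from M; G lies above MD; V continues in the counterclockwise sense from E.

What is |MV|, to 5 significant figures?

51.486

M is at the origin; MD is horizontal with |MD| = 30.1 and D on the +x side, so D = (30.100, 0.0000). The tangent condition forces GD to be normal to MD, so G = D + (0, 10.1) = (30.100, 10.100). On A1, D sits at bearing -90° from G; a 101° counterclockwise sweep puts E at bearing 11°, so E = G + 10.1·(cos 11°, sin 11°) = (40.014, 12.027). The tangent condition forces GE to be normal to EV, so EV runs along (−sin 11°, cos 11°); with |EV| = 26.2, V = (35.015, 37.746). Then |MV| = |V − M| = 51.486.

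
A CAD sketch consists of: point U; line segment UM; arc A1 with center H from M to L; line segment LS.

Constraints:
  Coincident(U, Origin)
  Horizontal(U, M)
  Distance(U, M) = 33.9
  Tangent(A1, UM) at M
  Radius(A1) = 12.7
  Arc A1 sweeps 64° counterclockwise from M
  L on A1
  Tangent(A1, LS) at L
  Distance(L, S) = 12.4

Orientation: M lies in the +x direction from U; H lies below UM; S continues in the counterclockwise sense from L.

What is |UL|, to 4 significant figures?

23.59

U is at the origin; UM is horizontal with |UM| = 33.9 and M on the +x side, so M = (33.90, 0.000). A1 meets UM tangentially, so HM is at right angles to UM, so H = M + (0, -12.7) = (33.90, -12.70). On A1, M sits at bearing 90° from H; a 64° counterclockwise sweep puts L at bearing 154°, so L = H + 12.7·(cos 154°, sin 154°) = (22.49, -7.133). Then |UL| = |L − U| = 23.59.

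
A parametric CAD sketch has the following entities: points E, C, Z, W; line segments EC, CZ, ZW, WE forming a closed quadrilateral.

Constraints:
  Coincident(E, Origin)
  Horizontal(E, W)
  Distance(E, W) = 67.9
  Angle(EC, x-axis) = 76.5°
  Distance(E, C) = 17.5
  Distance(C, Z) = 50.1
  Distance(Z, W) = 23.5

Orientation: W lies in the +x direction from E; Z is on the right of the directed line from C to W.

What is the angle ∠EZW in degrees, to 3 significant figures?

144°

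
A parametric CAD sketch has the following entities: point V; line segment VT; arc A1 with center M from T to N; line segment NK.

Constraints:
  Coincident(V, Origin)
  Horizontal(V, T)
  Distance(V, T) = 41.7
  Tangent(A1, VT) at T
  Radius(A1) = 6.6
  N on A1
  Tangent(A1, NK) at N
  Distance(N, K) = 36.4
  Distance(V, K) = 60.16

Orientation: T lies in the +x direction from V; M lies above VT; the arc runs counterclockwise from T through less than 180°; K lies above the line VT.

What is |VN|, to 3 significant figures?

48.8

Checks: |MN| = 6.600 ✓; ∠(MN, NK) = 90.00° ✓; |NK| = 36.40 ✓; |VK| = 60.16 ✓.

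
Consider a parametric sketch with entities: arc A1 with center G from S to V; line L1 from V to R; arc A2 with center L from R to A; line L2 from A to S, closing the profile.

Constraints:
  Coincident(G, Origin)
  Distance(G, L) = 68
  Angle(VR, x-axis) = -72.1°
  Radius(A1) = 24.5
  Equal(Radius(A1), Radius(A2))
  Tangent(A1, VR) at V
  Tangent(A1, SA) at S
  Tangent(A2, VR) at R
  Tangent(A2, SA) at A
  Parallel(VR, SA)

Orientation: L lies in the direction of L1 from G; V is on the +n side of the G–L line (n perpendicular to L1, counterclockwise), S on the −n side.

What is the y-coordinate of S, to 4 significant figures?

-7.530

G is at the origin and L lies 68.0 along u from G, so L = 68.0·u = (20.90, -64.71). Tangency of A1 to both parallel lines with radius 24.5 puts V and S at G ± 24.5·n: V = (23.31, 7.530), S = (-23.31, -7.530). So S.y = -7.530.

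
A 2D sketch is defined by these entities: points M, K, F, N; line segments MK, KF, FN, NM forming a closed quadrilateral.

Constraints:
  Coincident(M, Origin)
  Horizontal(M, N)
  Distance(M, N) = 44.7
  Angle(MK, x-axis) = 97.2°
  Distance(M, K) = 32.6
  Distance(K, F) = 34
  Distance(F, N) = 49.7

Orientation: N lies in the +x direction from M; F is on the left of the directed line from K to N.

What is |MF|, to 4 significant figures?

53.62

M is at the origin; MN is horizontal with |MN| = 44.7 and N in +x, so N = (44.7, 0). MK runs at 97.2° with |MK| = 32.6, so K = (-4.086, 32.34). F is determined by |KF| = 34.0 and |FN| = 49.7 together: it lies at the intersection of circle(K, 34.0) and circle(N, 49.7). With |KN| = 58.53, the foot of the radical line on KN is 18.04 from K and the perpendicular offset is √(34.0² − 18.04²) = 28.82. Taking the left-of-KN solution: F = (26.88, 46.39).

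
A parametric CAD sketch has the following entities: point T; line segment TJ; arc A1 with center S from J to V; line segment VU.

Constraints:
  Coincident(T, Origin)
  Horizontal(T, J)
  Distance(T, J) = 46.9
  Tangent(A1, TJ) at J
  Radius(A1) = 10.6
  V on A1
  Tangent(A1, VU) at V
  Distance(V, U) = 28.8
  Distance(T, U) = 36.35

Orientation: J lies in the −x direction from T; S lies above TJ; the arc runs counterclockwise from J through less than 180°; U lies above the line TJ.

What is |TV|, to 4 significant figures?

38.35

Checks: |SV| = 10.60 ✓; ∠(SV, VU) = 90.00° ✓; |VU| = 28.80 ✓; |TU| = 36.35 ✓.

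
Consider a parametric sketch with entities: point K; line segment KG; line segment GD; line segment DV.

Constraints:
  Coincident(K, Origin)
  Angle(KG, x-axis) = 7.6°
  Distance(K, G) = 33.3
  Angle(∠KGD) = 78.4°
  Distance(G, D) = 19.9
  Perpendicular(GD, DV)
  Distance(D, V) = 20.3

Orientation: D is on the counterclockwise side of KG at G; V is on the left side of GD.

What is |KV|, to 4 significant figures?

18.06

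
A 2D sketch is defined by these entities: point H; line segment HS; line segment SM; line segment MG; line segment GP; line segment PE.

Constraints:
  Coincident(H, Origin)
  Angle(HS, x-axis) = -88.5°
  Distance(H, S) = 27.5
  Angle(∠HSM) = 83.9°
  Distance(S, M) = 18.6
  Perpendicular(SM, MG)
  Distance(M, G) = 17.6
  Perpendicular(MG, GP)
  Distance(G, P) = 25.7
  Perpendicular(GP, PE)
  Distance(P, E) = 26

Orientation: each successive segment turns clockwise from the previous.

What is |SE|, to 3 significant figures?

11.0

H is at the origin; HS runs at -88.5° with length 27.5, so S = (0.720, -27.5). ∠HSM = 83.9° gives SM at 175° from the x-axis; with |SM| = 18.6, M = (-17.8, -26.0). SM is perpendicular to MG, so MG runs at 85.4°; with |MG| = 17.6, G = (-16.4, -8.46). MG is perpendicular to GP, so GP runs at -4.60°; with |GP| = 25.7, P = (9.21, -10.5). GP ⟂ PE, so PE runs at -94.6°; with |PE| = 26.0, E = (7.12, -36.4). Then |SE| = |E − S| = 11.0.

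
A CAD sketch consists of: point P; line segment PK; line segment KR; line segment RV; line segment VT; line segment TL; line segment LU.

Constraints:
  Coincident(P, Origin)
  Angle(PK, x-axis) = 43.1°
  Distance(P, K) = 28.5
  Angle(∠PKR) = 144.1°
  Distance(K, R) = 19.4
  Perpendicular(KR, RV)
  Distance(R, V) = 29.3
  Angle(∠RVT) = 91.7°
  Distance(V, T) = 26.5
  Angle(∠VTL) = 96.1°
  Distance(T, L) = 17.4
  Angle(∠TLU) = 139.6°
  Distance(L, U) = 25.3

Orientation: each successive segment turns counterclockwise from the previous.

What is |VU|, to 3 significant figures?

40.7

P is at the origin; PK runs at 43.1° with length 28.5, so K = (20.8, 19.5). ∠PKR = 144.1° gives KR at 79.0° from the x-axis; with |KR| = 19.4, R = (24.5, 38.5). The perpendicularity gives RV at right angles to KR, so RV runs at 169°; with |RV| = 29.3, V = (-4.25, 44.1). ∠RVT = 91.7° gives VT at -103° from the x-axis; with |VT| = 26.5, T = (-10.1, 18.3). ∠VTL = 96.1° gives TL at -18.8° from the x-axis; with |TL| = 17.4, L = (6.40, 12.6). ∠TLU = 139.6° gives LU at 21.6° from the x-axis; with |LU| = 25.3, U = (29.9, 22.0). Then |VU| = |U − V| = 40.7.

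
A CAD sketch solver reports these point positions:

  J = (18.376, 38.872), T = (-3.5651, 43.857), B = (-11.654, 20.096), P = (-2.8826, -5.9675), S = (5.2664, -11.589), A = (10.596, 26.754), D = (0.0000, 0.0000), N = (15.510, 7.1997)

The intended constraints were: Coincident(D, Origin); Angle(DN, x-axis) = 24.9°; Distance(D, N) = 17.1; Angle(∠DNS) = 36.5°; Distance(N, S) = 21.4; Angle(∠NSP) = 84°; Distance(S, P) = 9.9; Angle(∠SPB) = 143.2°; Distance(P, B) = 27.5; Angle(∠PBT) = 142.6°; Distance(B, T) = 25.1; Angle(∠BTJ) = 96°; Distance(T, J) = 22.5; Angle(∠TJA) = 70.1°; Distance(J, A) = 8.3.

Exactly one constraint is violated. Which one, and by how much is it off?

Distance(J, A) = 8.3 — off by 6.10.

D = (0.00, 0.00) ✓; DN at 24.90° ✓; |DN| = 17.10 ✓; ∠DNS = 36.50° ✓; |NS| = 21.40 ✓; ∠NSP = 84.00° ✓; |SP| = 9.900 ✓; ∠SPB = 143.2° ✓; |PB| = 27.50 ✓; ∠PBT = 142.6° ✓; |BT| = 25.10 ✓; ∠BTJ = 96.00° ✓; |TJ| = 22.50 ✓; ∠TJA = 70.10° ✓; |JA| = 14.40 ✗.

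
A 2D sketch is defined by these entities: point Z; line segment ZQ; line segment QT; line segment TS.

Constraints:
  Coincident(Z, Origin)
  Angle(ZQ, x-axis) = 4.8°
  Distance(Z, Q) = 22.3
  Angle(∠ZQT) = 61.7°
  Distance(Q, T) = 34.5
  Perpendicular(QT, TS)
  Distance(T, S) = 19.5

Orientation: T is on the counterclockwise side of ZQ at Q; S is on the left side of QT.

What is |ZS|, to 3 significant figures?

23.9

∠ZQT = 61.7°, so QT runs at 4.8° + (180° − 61.7°) = 123° from the x-axis; with |QT| = 34.5, T = Q + 34.5·(cos 123°, sin 123°) = (3.38, 30.8). QT is perpendicular to TS; with |TS| = 19.5 on the left of QT, S = T + 19.5·(-0.838, -0.546) = (-13.0, 20.1). Then |ZS| = |S − Z| = 23.9.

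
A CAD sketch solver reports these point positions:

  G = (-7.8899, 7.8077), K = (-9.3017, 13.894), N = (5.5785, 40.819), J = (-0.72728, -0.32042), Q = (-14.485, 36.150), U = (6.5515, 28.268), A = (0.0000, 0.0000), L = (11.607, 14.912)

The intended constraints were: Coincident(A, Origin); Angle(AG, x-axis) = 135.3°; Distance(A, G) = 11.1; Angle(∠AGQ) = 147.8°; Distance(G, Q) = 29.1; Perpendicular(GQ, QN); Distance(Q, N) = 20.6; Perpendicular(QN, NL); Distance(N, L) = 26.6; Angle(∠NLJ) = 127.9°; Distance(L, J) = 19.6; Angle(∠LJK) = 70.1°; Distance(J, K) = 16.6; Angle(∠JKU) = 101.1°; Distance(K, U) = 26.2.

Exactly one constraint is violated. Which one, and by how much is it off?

Distance(K, U) = 26.2 — off by 4.80.

A = (0.00, 0.00) ✓; AG at 135.3° ✓; |AG| = 11.10 ✓; ∠AGQ = 147.8° ✓; |GQ| = 29.10 ✓; ∠(GQ, QN) = 90.00° ✓; |QN| = 20.60 ✓; ∠(QN, NL) = 90.00° ✓; |NL| = 26.60 ✓; ∠NLJ = 127.9° ✓; |LJ| = 19.60 ✓; ∠LJK = 70.10° ✓; |JK| = 16.60 ✓; ∠JKU = 101.1° ✓; |KU| = 21.40 ✗.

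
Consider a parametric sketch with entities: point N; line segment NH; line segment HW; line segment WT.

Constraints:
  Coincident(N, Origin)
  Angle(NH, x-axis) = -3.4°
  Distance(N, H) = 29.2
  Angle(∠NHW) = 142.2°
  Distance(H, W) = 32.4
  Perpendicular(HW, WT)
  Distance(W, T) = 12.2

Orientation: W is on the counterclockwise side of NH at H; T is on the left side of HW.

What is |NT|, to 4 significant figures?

55.76

N is at the origin; NH runs at -3.4° with length 29.2, so H = 29.2·(cos -3.4°, sin -3.4°) = (29.15, -1.732). ∠NHW = 142.2°, so HW runs at -3.4° + (180° − 142.2°) = 34.40° from the x-axis; with |HW| = 32.4, W = H + 32.4·(cos 34.40°, sin 34.40°) = (55.88, 16.57). HW ⟂ WT; with |WT| = 12.2 on the left of HW, T = W + 12.2·(-0.5650, 0.8251) = (48.99, 26.64). Then |NT| = |T − N| = 55.76.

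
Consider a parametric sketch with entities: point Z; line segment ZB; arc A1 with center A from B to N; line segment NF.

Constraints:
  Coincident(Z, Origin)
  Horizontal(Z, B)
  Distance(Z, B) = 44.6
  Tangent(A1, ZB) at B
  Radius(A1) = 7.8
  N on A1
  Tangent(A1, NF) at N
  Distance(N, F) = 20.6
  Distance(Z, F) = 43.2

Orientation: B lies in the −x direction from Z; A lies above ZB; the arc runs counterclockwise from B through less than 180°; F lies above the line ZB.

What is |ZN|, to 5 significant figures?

37.479

Z is at the origin; Z and B share the same y with |ZB| = 44.6 and B on the −x side, so B = (-44.600, 0.0000). Tangency of A1 to ZB means the radius AB is perpendicular to ZB, so A = B + (0, 7.8) = (-44.600, 7.8000). Since AN ⟂ NF (tangency), |AF| = √(7.8² + 20.6²) = 22.027 regardless of where N sits on A1. So F lies on both circle(Z, 43.2) and circle(A, 22.027); the above-ZB intersection is F = (-33.748, 26.969). N is the foot of the tangent from F: N = (-36.891, 6.6098).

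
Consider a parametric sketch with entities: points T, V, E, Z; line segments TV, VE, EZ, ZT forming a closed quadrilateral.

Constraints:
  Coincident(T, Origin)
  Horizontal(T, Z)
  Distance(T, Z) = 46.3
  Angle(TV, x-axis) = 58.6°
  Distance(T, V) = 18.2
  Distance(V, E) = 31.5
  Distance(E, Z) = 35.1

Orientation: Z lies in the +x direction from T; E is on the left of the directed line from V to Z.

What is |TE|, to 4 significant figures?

48.68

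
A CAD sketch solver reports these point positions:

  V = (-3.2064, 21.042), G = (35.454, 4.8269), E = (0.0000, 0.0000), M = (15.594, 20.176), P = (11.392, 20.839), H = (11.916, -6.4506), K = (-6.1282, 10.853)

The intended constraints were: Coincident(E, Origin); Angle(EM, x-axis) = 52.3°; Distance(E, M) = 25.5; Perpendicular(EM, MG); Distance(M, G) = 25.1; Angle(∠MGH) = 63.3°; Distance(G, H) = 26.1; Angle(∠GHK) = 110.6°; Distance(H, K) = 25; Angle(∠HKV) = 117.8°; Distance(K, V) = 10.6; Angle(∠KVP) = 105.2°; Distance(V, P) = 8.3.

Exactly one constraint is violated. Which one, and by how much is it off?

Distance(V, P) = 8.3 — off by 6.30.

E = (0.00, 0.00) ✓; EM at 52.30° ✓; |EM| = 25.50 ✓; ∠(EM, MG) = 90.00° ✓; |MG| = 25.10 ✓; ∠MGH = 63.30° ✓; |GH| = 26.10 ✓; ∠GHK = 110.6° ✓; |HK| = 25.00 ✓; ∠HKV = 117.8° ✓; |KV| = 10.60 ✓; ∠KVP = 105.2° ✓; |VP| = 14.60 ✗.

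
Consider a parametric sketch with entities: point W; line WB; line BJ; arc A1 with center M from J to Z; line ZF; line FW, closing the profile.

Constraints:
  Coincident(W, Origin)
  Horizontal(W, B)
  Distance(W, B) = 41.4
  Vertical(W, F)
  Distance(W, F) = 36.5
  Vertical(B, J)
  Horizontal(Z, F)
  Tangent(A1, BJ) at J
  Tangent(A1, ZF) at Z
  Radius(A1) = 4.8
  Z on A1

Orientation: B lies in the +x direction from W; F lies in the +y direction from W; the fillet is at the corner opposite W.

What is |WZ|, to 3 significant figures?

51.7

W is at the origin; W and B share the same y with |WB| = 41.4 and B on the +x side, so B = (41.4, 0.00). WF is vertical with |WF| = 36.5 and F on the +y side, so F = (0.00, 36.5). The virtual corner opposite W is at (41.4, 36.5). Since A1 is tangent to BJ there, MJ ⟂ BJ and tangency of A1 to ZF means the radius MZ is perpendicular to ZF, with radius 4.8, so the center M sits 4.8 in from both sides at M = (36.6, 31.7). That places the tangent points at J = (41.4, 31.7) on BJ and Z = (36.6, 36.5) on ZF. Then |WZ| = |Z − W| = 51.7.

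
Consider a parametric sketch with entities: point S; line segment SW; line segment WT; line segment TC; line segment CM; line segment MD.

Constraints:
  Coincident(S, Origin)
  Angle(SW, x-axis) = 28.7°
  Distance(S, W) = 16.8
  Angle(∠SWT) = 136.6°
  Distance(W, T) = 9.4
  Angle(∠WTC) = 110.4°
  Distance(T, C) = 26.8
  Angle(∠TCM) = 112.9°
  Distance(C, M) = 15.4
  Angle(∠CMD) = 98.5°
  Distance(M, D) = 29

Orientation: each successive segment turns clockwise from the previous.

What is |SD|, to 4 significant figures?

6.913

S is at the origin; SW runs at 28.7° with length 16.8, so W = (14.74, 8.068). ∠SWT = 136.6° gives WT at -14.70° from the x-axis; with |WT| = 9.4, T = (23.83, 5.682). ∠WTC = 110.4° gives TC at -84.30° from the x-axis; with |TC| = 26.8, C = (26.49, -20.99). ∠TCM = 112.9° gives CM at -151.4° from the x-axis; with |CM| = 15.4, M = (12.97, -28.36). ∠CMD = 98.5° gives MD at 127.1° from the x-axis; with |MD| = 29.0, D = (-4.524, -5.227). Then |SD| = |D − S| = 6.913.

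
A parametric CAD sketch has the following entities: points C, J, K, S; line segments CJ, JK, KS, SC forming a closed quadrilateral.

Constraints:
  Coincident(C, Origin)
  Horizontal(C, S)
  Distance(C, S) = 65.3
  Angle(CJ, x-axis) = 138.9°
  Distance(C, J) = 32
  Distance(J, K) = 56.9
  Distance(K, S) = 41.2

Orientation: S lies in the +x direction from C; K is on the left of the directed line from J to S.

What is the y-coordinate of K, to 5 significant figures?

25.115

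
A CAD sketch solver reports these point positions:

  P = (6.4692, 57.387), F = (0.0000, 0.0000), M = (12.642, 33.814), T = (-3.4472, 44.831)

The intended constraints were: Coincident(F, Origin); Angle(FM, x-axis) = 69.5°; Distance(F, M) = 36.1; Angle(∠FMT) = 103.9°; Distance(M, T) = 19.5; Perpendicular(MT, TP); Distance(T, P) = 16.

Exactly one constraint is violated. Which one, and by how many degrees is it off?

Perpendicular(MT, TP) — off by 3.90°.

F = (0.00, 0.00) ✓; FM at 69.50° ✓; |FM| = 36.10 ✓; ∠FMT = 103.9° ✓; |MT| = 19.50 ✓; ∠(MT, TP) = 93.90° ✗; |TP| = 16.00 ✓.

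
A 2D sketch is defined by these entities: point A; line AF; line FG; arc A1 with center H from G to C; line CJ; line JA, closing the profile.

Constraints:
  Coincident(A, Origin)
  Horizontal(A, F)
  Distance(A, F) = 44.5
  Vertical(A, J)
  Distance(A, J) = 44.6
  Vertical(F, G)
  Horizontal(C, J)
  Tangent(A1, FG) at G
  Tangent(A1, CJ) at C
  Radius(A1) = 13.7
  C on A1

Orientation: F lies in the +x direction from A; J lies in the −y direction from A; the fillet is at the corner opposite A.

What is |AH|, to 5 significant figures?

43.629

A and J share the same x with |AJ| = 44.6 and J on the −y side, so J = (0.0000, -44.600). The virtual corner opposite A is at (44.500, -44.600). Since A1 is tangent to FG there, HG ⟂ FG and since A1 is tangent to CJ there, HC ⟂ CJ, with radius 13.7, so the center H sits 13.7 in from both sides at H = (30.800, -30.900). Then |AH| = |H − A| = 43.629.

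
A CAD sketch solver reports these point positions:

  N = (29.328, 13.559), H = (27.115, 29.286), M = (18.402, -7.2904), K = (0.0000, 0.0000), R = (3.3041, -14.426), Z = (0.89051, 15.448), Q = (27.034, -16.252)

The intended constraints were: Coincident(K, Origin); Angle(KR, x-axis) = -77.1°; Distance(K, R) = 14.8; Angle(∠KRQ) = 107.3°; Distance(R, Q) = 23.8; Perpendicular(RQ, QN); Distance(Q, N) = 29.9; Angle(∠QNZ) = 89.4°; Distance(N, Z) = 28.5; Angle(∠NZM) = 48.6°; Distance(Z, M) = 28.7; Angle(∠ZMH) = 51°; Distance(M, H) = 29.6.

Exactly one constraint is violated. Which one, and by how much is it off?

Distance(M, H) = 29.6 — off by 8.00.

K = (0.00, 0.00) ✓; KR at -77.10° ✓; |KR| = 14.80 ✓; ∠KRQ = 107.3° ✓; |RQ| = 23.80 ✓; ∠(RQ, QN) = 90.00° ✓; |QN| = 29.90 ✓; ∠QNZ = 89.40° ✓; |NZ| = 28.50 ✓; ∠NZM = 48.60° ✓; |ZM| = 28.70 ✓; ∠ZMH = 51.00° ✓; |MH| = 37.60 ✗.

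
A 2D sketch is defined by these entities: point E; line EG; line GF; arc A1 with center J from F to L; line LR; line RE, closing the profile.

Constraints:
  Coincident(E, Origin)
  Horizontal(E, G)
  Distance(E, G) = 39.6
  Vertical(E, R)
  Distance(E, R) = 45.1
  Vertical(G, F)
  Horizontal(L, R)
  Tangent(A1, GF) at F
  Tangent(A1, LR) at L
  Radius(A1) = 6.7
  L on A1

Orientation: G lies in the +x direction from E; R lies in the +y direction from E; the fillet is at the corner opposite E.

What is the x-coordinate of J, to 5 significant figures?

32.900

E is at the origin; EG is horizontal with |EG| = 39.6 and G on the +x side, so G = (39.600, 0.0000). ER is vertical with |ER| = 45.1 and R on the +y side, so R = (0.0000, 45.100). The virtual corner opposite E is at (39.600, 45.100). The tangent condition forces JF to be normal to GF and since A1 is tangent to LR there, JL ⟂ LR, with radius 6.7, so the center J sits 6.7 in from both sides at J = (32.900, 38.400). So J.x = 32.900.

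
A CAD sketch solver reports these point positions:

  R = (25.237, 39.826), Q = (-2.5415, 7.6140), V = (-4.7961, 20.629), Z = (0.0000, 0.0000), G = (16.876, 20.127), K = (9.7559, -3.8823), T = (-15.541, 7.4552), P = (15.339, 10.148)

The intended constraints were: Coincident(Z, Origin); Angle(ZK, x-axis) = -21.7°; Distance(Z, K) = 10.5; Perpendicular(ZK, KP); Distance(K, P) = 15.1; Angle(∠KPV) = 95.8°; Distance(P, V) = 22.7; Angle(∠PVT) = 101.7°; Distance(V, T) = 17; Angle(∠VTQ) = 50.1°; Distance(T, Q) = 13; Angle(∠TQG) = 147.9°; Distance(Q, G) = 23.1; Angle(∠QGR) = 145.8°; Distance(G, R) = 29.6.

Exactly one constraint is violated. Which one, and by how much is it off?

Distance(G, R) = 29.6 — off by 8.20.

Z = (0.00, 0.00) ✓; ZK at -21.70° ✓; |ZK| = 10.50 ✓; ∠(ZK, KP) = 90.00° ✓; |KP| = 15.10 ✓; ∠KPV = 95.80° ✓; |PV| = 22.70 ✓; ∠PVT = 101.7° ✓; |VT| = 17.00 ✓; ∠VTQ = 50.10° ✓; |TQ| = 13.00 ✓; ∠TQG = 147.9° ✓; |QG| = 23.10 ✓; ∠QGR = 145.8° ✓; |GR| = 21.40 ✗.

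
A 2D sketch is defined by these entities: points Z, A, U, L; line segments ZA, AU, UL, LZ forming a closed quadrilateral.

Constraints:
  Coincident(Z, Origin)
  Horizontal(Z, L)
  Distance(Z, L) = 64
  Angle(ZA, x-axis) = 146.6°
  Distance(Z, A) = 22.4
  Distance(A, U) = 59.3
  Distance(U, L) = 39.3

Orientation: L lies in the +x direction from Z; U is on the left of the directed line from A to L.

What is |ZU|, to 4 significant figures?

48.16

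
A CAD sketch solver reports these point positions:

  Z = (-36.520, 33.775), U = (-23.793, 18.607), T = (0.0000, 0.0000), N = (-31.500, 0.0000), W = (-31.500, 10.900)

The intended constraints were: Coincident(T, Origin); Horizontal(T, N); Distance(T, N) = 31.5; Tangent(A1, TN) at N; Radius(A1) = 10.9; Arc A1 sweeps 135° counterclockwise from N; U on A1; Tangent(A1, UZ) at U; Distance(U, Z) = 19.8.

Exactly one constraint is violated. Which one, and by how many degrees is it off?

Tangent(A1, UZ) at U — off by 5.00°.

T = (0.00, 0.00) ✓; T.y = 0.00, N.y = 0.00 ✓; |TN| = 31.50 ✓; ∠(WN, NT) = 90.00° ✓; |WN| = 10.90 ✓; bearing(W→U) − bearing(W→N) = 135.0° ✓; |WU| = 10.90 ✓; ∠(WU, UZ) = 95.00° ✗; |UZ| = 19.80 ✓.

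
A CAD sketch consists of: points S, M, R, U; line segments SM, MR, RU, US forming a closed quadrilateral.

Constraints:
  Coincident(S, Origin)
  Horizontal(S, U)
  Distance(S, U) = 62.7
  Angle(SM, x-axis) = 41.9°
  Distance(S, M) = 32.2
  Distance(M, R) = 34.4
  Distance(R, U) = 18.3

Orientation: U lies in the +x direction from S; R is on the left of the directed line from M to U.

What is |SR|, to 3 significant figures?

60.8

Checks: |MR| = 34.40 ✓; |RU| = 18.30 ✓.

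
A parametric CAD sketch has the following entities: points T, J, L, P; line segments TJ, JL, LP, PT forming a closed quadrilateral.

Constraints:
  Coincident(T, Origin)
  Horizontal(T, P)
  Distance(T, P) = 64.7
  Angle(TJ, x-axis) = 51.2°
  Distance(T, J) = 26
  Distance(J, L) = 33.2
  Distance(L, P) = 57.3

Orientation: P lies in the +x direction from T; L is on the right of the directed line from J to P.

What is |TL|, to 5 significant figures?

14.855

Checks: |JL| = 33.20 ✓; |LP| = 57.30 ✓.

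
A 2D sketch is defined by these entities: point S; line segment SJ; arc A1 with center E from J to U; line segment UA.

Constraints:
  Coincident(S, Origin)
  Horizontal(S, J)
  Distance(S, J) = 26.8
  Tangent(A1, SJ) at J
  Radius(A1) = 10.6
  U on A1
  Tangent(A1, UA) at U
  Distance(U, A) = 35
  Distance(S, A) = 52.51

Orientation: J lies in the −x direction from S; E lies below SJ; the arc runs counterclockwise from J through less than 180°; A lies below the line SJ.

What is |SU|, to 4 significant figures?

39.42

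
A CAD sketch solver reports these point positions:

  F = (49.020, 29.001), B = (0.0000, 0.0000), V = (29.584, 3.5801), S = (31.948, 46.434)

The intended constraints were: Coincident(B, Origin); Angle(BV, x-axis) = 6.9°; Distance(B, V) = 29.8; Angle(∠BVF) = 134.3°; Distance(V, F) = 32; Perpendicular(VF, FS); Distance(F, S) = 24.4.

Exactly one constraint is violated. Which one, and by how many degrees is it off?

Perpendicular(VF, FS) — off by 8.20°.

B = (0.00, 0.00) ✓; BV at 6.900° ✓; |BV| = 29.80 ✓; ∠BVF = 134.3° ✓; |VF| = 32.00 ✓; ∠(VF, FS) = 81.80° ✗; |FS| = 24.40 ✓.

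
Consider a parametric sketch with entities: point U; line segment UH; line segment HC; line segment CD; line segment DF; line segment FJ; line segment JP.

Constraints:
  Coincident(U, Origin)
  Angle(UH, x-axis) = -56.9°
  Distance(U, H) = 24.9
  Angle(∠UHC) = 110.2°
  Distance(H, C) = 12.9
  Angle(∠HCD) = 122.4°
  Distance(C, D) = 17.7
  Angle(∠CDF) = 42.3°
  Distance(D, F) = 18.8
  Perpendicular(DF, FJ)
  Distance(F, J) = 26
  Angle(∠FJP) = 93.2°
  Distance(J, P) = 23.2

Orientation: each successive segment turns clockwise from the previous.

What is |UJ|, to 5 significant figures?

43.219

∠CDF = 42.3° gives DF at 38.000° from the x-axis; with |DF| = 18.8, F = (3.0530, -18.301). DF ⟂ FJ, so FJ runs at -52.000°; with |FJ| = 26.0, J = (19.060, -38.789). Then |UJ| = |J − U| = 43.219.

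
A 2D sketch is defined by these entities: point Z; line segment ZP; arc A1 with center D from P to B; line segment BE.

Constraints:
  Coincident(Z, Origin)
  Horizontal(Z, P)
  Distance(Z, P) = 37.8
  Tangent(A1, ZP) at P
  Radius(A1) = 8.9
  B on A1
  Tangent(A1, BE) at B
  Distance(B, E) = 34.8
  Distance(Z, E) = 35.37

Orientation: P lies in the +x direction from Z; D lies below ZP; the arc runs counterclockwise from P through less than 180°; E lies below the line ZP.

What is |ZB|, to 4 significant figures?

30.58

Z is at the origin; Z and P share the same y with |ZP| = 37.8 and P on the +x side, so P = (37.80, 0.000). Tangency of A1 to ZP means the radius DP is perpendicular to ZP, so D = P + (0, -8.9) = (37.80, -8.900). Since DB ⟂ BE (tangency), |DE| = √(8.9² + 34.8²) = 35.92 regardless of where B sits on A1. So E lies on both circle(Z, 35.37) and circle(D, 35.92); the below-ZP intersection is E = (11.56, -33.43). B is the foot of the tangent from E: B = (30.30, -4.107).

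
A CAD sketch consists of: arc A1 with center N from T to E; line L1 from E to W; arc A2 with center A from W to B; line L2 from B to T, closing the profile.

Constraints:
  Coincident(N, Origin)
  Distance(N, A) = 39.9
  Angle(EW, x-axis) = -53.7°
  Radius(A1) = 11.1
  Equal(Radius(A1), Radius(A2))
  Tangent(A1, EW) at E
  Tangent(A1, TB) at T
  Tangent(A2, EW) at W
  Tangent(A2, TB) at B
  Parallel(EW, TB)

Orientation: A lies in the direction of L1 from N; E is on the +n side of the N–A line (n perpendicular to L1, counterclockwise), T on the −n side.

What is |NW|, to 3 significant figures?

41.4

Tangency of A1 to both parallel lines with radius 11.1 puts E and T at N ± 11.1·n: E = (8.95, 6.57), T = (-8.95, -6.57). Equal radii place W and B the same way about A: W = A + 11.1·n = (32.6, -25.6), B = A − 11.1·n = (14.7, -38.7). Then |NW| = |W − N| = 41.4.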